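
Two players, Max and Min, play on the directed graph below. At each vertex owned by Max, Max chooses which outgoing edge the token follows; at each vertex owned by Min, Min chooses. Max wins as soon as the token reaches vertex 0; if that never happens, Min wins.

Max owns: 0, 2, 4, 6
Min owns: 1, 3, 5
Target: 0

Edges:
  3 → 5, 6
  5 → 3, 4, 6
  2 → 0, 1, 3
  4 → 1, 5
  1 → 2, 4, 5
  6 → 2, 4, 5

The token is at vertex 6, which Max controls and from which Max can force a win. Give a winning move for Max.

2

A0 = {0}
A1: add {2} — 2 (Max) has 2→0.
A2: add {6} — 6 (Max) has 6→2.
A3 = A2; e.g. 1 (Min) can still go to 4. Fixed point.
From 6, successor 2 is in the attractor (rank 1); the other successors 4, 5 are not.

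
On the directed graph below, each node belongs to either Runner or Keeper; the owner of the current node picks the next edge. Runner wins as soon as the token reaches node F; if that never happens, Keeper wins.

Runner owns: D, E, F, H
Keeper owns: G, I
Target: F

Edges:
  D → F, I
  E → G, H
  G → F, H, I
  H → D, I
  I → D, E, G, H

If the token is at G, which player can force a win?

A0 = {F}
A1: add {D} — D (Runner) has D→F.
A2: add {H} — H (Runner) has H→D.
A3: add {E} — E (Runner) has E→H.
A4 = A3; e.g. G (Keeper) can still go to I. Fixed point.
G never enters the attractor, so Keeper can avoid the target forever.

Keeper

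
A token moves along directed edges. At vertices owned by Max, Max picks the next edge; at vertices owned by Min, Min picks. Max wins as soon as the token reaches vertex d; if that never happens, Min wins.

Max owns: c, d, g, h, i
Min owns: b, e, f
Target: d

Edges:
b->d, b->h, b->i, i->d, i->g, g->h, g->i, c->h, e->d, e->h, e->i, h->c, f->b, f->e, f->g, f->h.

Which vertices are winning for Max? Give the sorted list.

A0 = {d}
A1: add {i} — i (Max) has i→d.
A2: add {g} — g (Max) has g→i.
A3 = A2; e.g. b (Min) can still go to h. Fixed point.
Max's winning region = {d, g, i}.

d, g, i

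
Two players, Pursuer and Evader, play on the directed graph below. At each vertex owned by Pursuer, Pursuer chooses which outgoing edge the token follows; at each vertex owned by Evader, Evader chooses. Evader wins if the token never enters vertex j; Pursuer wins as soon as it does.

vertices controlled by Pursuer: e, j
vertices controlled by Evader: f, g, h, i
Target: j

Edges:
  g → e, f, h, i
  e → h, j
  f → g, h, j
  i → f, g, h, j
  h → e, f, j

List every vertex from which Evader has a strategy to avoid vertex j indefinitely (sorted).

f, g, h, i

A0 = {j}
A1: add {e} — e (Pursuer) has e→j.
A2 = A1; e.g. f (Evader) can still go to g. Fixed point.
Pursuer's attractor = {e, j}; Evader avoids the target exactly from the complement.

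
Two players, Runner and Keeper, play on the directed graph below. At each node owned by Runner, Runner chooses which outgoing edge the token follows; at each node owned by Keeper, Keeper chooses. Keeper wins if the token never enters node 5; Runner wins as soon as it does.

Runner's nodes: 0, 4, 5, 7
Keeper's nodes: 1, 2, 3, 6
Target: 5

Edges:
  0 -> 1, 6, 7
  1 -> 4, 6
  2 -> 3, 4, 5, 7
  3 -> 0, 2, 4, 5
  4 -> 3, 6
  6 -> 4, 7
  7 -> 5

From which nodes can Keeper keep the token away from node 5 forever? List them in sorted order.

1, 2, 3, 4, 6

A0 = {5}
A1: add {7} — 7 (Runner) has 7→5.
A2: add {0} — 0 (Runner) has 0→7.
A3 = A2; e.g. 1 (Keeper) can still go to 4. Fixed point.
Runner's attractor = {0, 5, 7}; Keeper avoids the target exactly from the complement.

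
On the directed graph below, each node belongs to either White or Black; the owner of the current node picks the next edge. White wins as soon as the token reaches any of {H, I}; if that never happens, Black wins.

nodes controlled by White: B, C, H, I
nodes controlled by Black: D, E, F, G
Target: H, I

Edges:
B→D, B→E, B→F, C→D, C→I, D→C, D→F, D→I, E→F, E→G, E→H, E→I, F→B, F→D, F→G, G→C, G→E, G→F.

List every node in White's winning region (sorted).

A0 = {H, I}
A1: add {C} — C (White) has C→I.
A2 = A1; e.g. B (White) has no edge into A1. Fixed point.
White's winning region = {C, H, I}.

C, H, I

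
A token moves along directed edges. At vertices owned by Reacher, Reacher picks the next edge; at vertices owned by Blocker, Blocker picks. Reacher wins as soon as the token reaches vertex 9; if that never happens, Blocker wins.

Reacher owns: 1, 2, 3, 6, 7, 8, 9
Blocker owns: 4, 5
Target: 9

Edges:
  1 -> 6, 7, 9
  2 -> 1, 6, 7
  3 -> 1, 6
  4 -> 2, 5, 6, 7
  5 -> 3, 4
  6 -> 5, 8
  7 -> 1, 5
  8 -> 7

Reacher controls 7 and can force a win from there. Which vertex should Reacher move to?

A0 = {9}
A1: add {1} — 1 (Reacher) has 1→9.
A2: add {2, 3, 7} — 2 (Reacher) has 2→1; 3 (Reacher) has 3→1; 7 (Reacher) has 7→1.
A3: add {8} — 8 (Reacher) has 8→7.
A4: add {6} — 6 (Reacher) has 6→8.
A5 = A4; e.g. 4 (Blocker) can still go to 5. Fixed point.
From 7, successor 1 is in the attractor (rank 1); the other successor 5 is not.

1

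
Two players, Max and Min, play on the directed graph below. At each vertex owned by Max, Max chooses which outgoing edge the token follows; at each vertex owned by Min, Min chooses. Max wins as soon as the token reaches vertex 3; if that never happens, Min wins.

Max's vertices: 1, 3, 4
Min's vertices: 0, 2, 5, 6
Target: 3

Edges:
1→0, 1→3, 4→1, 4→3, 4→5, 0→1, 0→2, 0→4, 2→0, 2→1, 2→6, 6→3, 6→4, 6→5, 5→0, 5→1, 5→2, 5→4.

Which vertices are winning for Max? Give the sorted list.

1, 3, 4

A0 = {3}
A1: add {1, 4} — 1 (Max) has 1→3; 4 (Max) has 4→3.
A2 = A1; e.g. 0 (Min) can still go to 2. Fixed point.
Max's winning region = {1, 3, 4}.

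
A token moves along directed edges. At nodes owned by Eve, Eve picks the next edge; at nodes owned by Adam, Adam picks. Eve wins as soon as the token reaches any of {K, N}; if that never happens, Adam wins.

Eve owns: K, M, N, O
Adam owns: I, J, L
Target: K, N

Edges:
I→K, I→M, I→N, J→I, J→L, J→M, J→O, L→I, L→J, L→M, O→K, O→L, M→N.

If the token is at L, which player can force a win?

A0 = {K, N}
A1: add {M, O} — M (Eve) has M→N; O (Eve) has O→K.
A2: add {I} — I (Adam): all of {K, M, N} already in.
A3 = A2; e.g. J (Adam) can still go to L. Fixed point.
L never enters the attractor, so Adam can avoid the target forever.

Adam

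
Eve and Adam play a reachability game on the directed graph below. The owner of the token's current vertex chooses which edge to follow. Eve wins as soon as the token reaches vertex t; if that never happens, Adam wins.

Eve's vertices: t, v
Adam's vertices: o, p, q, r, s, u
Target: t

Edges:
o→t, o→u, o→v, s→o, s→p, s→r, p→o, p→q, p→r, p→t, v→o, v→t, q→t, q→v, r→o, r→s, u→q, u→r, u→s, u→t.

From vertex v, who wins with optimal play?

Eve

A0 = {t}
A1: add {v} — v (Eve) has v→t.
v ∈ A1, so Eve can force the target.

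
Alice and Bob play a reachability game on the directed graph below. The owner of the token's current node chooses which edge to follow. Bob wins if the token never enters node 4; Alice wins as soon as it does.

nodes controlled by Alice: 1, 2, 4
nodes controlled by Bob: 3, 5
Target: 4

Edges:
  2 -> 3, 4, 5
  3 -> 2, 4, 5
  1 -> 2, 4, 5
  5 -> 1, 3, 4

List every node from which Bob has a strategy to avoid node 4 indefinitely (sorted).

A0 = {4}
A1: add {1, 2} — 1 (Alice) has 1→4; 2 (Alice) has 2→4.
A2 = A1; e.g. 3 (Bob) can still go to 5. Fixed point.
Alice's attractor = {1, 2, 4}; Bob avoids the target exactly from the complement.

3, 5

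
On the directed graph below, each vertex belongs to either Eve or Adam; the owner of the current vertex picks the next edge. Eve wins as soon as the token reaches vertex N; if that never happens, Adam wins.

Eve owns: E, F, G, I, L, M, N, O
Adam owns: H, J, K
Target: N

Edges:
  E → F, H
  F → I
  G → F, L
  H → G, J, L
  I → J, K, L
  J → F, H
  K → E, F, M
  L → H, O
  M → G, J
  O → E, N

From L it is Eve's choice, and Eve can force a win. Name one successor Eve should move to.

O

A0 = {N}
A1: add {O} — O (Eve) has O→N.
A2: add {L} — L (Eve) has L→O.
A3: add {G, I} — G (Eve) has G→L; I (Eve) has I→L.
A4: add {F, M} — F (Eve) has F→I; M (Eve) has M→G.
A5: add {E} — E (Eve) has E→F.
A6: add {K} — K (Adam): all of {E, F, M} already in.
A7 = A6; e.g. H (Adam) can still go to J. Fixed point.
From L, successor O is in the attractor (rank 1); the other successor H is not.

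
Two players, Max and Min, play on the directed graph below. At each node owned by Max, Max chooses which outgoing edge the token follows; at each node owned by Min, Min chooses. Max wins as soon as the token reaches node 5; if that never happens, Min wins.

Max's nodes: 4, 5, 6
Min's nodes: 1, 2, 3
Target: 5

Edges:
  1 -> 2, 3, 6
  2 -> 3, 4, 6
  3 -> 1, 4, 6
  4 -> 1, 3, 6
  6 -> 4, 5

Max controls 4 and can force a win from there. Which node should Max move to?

A0 = {5}
A1: add {6} — 6 (Max) has 6→5.
A2: add {4} — 4 (Max) has 4→6.
A3 = A2; e.g. 1 (Min) can still go to 2. Fixed point.
From 4, successor 6 is in the attractor (rank 1); the other successors 1, 3 are not.

6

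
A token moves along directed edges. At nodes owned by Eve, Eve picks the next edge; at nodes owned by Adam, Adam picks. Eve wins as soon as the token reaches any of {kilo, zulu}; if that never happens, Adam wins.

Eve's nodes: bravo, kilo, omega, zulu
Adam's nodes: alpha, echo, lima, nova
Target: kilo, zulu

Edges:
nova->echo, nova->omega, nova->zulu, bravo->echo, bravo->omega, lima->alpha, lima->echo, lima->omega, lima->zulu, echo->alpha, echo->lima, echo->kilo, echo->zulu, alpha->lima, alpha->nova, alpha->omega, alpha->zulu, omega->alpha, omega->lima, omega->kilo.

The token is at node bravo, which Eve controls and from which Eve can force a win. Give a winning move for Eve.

A0 = {kilo, zulu}
A1: add {omega} — omega (Eve) has omega→kilo.
A2: add {bravo} — bravo (Eve) has bravo→omega.
A3 = A2; e.g. alpha (Adam) can still go to lima. Fixed point.
From bravo, successor omega is in the attractor (rank 1); the other successor echo is not.

omega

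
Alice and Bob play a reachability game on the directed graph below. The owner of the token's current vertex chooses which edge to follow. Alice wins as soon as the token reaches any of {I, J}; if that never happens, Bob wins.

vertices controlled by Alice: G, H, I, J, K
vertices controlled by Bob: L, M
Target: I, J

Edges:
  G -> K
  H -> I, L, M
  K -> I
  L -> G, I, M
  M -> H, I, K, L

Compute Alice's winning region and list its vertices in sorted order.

A0 = {I, J}
A1: add {H, K} — H (Alice) has H→I; K (Alice) has K→I.
A2: add {G} — G (Alice) has G→K.
A3 = A2; e.g. L (Bob) can still go to M. Fixed point.
Alice's winning region = {G, H, I, J, K}.

G, H, I, J, K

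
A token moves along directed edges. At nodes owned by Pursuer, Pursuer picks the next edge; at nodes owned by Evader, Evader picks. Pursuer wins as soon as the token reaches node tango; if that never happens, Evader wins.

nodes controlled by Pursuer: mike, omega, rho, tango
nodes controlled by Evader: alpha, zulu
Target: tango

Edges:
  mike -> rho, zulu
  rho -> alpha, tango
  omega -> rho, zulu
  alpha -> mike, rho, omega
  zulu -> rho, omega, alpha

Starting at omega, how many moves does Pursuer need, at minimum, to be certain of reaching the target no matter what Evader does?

A0 = {tango}
A1: add {rho} — rho (Pursuer) has rho→tango.
A2: add {mike, omega} — mike (Pursuer) has mike→rho; omega (Pursuer) has omega→rho.
omega enters the attractor at level 2, so Pursuer can force the target in 2 moves from there.

2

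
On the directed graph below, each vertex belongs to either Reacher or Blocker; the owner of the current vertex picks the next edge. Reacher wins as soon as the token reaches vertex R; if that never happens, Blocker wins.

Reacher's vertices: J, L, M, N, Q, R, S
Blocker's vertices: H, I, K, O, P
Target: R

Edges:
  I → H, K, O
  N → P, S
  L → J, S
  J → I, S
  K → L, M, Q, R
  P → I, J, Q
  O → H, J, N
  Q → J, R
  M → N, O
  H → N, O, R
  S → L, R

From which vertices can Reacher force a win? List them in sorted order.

J, K, L, M, N, Q, R, S

A0 = {R}
A1: add {Q, S} — Q (Reacher) has Q→R; S (Reacher) has S→R.
A2: add {J, L, N} — J (Reacher) has J→S; L (Reacher) has L→S; N (Reacher) has N→S.
A3: add {M} — M (Reacher) has M→N.
A4: add {K} — K (Blocker): all of {L, M, Q, R} already in.
A5 = A4; e.g. H (Blocker) can still go to O. Fixed point.
Reacher's winning region = {J, K, L, M, N, Q, R, S}.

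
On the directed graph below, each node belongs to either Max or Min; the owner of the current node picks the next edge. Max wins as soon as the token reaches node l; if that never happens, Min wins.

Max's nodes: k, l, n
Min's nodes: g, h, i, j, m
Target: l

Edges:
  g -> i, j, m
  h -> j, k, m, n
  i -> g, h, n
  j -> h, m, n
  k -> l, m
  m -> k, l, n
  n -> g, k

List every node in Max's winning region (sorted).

k, l, m, n

A0 = {l}
A1: add {k} — k (Max) has k→l.
A2: add {n} — n (Max) has n→k.
A3: add {m} — m (Min): all of {k, l, n} already in.
A4 = A3; e.g. g (Min) can still go to i. Fixed point.
Max's winning region = {k, l, m, n}.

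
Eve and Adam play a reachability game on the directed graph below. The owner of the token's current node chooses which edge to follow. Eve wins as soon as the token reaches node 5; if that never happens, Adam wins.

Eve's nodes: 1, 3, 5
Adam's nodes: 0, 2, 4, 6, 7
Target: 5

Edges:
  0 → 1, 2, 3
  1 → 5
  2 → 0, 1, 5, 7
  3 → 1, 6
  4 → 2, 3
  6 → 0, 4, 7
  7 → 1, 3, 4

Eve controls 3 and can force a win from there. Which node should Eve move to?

1

A0 = {5}
A1: add {1} — 1 (Eve) has 1→5.
A2: add {3} — 3 (Eve) has 3→1.
A3 = A2; e.g. 0 (Adam) can still go to 2. Fixed point.
From 3, successor 1 is in the attractor (rank 1); the other successor 6 is not.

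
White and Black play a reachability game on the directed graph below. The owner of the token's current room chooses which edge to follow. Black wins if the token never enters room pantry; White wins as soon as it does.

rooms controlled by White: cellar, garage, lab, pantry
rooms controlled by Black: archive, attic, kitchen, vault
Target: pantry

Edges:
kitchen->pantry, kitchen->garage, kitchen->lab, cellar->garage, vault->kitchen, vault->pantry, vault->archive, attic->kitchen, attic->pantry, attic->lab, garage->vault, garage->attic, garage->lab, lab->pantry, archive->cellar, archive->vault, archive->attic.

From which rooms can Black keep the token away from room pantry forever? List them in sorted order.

A0 = {pantry}
A1: add {lab} — lab (White) has lab→pantry.
A2: add {garage} — garage (White) has garage→lab.
A3: add {cellar, kitchen} — kitchen (Black): all of {pantry, garage, lab} already in; cellar (White) has cellar→garage.
A4: add {attic} — attic (Black): all of {kitchen, pantry, lab} already in.
A5 = A4; e.g. vault (Black) can still go to archive. Fixed point.
White's attractor = {attic, cellar, garage, kitchen, lab, pantry}; Black avoids the target exactly from the complement.

archive, vault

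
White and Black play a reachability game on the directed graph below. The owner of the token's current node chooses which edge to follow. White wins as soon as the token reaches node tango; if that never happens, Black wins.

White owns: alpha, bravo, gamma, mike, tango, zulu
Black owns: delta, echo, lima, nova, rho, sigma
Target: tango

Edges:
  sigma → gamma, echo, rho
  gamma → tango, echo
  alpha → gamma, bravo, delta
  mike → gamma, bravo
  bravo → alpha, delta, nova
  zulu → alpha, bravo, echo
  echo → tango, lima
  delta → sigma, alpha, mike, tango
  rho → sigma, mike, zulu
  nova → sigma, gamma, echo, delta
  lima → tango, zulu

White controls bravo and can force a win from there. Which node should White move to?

alpha

A0 = {tango}
A1: add {gamma} — gamma (White) has gamma→tango.
A2: add {alpha, mike} — alpha (White) has alpha→gamma; mike (White) has mike→gamma.
A3: add {bravo, zulu} — bravo (White) has bravo→alpha; zulu (White) has zulu→alpha.
A4: add {lima} — lima (Black): all of {tango, zulu} already in.
A5: add {echo} — echo (Black): all of {tango, lima} already in.
A6 = A5; e.g. sigma (Black) can still go to rho. Fixed point.
From bravo, successor alpha is in the attractor (rank 2); the other successors delta, nova are not.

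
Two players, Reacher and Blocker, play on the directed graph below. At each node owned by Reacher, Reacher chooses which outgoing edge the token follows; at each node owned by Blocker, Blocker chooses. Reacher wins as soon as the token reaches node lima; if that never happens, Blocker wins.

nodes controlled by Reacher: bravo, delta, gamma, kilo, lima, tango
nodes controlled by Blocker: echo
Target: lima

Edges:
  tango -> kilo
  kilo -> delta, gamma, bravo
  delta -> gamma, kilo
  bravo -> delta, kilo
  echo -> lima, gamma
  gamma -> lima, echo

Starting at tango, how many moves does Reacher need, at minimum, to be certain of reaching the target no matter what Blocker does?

A0 = {lima}
A1: add {gamma} — gamma (Reacher) has gamma→lima.
A2: add {delta, echo, kilo} — delta (Reacher) has delta→gamma; kilo (Reacher) has kilo→gamma; echo (Blocker): all of {lima, gamma} already in.
A3: add {bravo, tango} — tango (Reacher) has tango→kilo; bravo (Reacher) has bravo→delta.
A3 = all vertices. Fixed point.
tango enters the attractor at level 3, so Reacher can force the target in 3 moves from there.

3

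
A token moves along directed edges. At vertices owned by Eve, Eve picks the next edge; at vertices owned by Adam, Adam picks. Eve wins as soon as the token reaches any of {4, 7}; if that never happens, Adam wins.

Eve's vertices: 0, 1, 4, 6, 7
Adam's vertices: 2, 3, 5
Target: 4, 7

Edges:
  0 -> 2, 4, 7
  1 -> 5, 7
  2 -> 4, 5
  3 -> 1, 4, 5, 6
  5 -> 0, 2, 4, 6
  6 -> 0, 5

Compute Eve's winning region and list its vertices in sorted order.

A0 = {4, 7}
A1: add {0, 1} — 0 (Eve) has 0→4; 1 (Eve) has 1→7.
A2: add {6} — 6 (Eve) has 6→0.
A3 = A2; e.g. 2 (Adam) can still go to 5. Fixed point.
Eve's winning region = {0, 1, 4, 6, 7}.

0, 1, 4, 6, 7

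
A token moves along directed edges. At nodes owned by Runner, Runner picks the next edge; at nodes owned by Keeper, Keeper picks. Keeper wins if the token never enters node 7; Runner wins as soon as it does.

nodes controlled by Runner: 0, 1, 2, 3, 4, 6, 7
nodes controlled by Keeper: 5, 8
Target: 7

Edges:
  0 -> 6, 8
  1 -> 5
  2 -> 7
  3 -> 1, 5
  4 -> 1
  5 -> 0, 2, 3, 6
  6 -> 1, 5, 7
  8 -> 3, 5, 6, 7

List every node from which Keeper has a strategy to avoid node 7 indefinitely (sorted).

A0 = {7}
A1: add {2, 6} — 2 (Runner) has 2→7; 6 (Runner) has 6→7.
A2: add {0} — 0 (Runner) has 0→6.
A3 = A2; e.g. 1 (Runner) has no edge into A2. Fixed point.
Runner's attractor = {0, 2, 6, 7}; Keeper avoids the target exactly from the complement.

1, 3, 4, 5, 8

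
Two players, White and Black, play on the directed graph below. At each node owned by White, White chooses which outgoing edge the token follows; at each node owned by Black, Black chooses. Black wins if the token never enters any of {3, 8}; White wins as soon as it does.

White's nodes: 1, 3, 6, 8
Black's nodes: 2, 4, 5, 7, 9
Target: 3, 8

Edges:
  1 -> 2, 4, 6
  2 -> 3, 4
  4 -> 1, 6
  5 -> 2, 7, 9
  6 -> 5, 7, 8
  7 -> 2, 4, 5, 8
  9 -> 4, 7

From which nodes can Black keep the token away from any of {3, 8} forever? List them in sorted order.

5, 7, 9

A0 = {3, 8}
A1: add {6} — 6 (White) has 6→8.
A2: add {1} — 1 (White) has 1→6.
A3: add {4} — 4 (Black): all of {1, 6} already in.
A4: add {2} — 2 (Black): all of {3, 4} already in.
A5 = A4; e.g. 5 (Black) can still go to 7. Fixed point.
White's attractor = {1, 2, 3, 4, 6, 8}; Black avoids the target exactly from the complement.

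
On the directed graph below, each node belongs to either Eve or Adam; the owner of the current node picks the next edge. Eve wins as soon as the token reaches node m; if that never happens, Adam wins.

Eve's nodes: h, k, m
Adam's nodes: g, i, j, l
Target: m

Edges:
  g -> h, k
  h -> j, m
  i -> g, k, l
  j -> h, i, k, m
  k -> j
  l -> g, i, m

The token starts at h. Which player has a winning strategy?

Eve

A0 = {m}
A1: add {h} — h (Eve) has h→m.
A2 = A1; e.g. g (Adam) can still go to k. Fixed point.
h ∈ A1, so Eve can force the target.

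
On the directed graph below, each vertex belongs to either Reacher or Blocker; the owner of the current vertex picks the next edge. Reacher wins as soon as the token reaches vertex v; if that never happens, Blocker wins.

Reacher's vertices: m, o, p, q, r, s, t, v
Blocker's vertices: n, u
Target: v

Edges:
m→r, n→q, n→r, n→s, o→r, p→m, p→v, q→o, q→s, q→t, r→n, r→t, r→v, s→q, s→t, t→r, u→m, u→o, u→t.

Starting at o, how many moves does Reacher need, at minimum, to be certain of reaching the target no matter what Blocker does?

2

A0 = {v}
A1: add {p, r} — p (Reacher) has p→v; r (Reacher) has r→v.
A2: add {m, o, t} — m (Reacher) has m→r; o (Reacher) has o→r; t (Reacher) has t→r.
o enters the attractor at level 2, so Reacher can force the target in 2 moves from there.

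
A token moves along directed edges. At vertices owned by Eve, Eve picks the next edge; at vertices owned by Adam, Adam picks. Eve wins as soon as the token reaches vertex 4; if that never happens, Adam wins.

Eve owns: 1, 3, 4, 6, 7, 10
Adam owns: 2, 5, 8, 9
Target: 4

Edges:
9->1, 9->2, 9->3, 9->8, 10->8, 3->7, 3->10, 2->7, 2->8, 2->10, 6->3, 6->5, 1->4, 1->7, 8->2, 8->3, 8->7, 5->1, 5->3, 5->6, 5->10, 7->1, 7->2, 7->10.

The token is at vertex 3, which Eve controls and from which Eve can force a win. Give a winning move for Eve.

7

A0 = {4}
A1: add {1} — 1 (Eve) has 1→4.
A2: add {7} — 7 (Eve) has 7→1.
A3: add {3} — 3 (Eve) has 3→7.
A4: add {6} — 6 (Eve) has 6→3.
A5 = A4; e.g. 2 (Adam) can still go to 8. Fixed point.
From 3, successor 7 is in the attractor (rank 2); the other successor 10 is not.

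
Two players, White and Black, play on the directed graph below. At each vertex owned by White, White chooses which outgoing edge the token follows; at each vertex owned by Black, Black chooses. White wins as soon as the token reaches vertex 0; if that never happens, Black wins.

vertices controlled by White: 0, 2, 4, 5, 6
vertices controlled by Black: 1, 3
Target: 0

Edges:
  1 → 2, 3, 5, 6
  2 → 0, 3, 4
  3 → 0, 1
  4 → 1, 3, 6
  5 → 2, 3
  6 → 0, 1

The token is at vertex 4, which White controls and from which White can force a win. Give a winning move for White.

A0 = {0}
A1: add {2, 6} — 2 (White) has 2→0; 6 (White) has 6→0.
A2: add {4, 5} — 4 (White) has 4→6; 5 (White) has 5→2.
A3 = A2; e.g. 1 (Black) can still go to 3. Fixed point.
From 4, successor 6 is in the attractor (rank 1); the other successors 1, 3 are not.

6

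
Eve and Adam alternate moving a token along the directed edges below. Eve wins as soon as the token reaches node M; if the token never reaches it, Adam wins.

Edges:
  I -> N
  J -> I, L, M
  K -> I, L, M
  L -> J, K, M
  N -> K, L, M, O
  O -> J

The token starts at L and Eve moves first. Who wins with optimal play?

Eve

Track states (vertex, player-to-move).
A0 = {(M,Eve), (M,Adam)}
A1: add {(J,Eve), (K,Eve), (L,Eve), (N,Eve)}.
(L,Eve) ∈ A1 ⇒ Eve forces the target.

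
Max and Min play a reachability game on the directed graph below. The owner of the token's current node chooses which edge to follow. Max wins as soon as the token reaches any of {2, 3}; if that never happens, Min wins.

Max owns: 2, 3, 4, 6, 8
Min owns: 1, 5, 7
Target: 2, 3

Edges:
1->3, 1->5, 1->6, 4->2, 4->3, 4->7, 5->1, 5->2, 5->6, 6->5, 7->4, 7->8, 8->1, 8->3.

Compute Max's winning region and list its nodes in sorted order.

A0 = {2, 3}
A1: add {4, 8} — 4 (Max) has 4→2; 8 (Max) has 8→3.
A2: add {7} — 7 (Min): all of {4, 8} already in.
A3 = A2; e.g. 1 (Min) can still go to 5. Fixed point.
Max's winning region = {2, 3, 4, 7, 8}.

2, 3, 4, 7, 8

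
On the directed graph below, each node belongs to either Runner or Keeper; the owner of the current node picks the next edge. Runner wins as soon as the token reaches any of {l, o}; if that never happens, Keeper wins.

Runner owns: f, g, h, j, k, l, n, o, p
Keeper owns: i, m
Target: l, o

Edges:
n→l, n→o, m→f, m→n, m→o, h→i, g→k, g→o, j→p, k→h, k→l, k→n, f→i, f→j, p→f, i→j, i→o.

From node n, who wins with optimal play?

Runner

A0 = {l, o}
A1: add {g, k, n} — g (Runner) has g→o; k (Runner) has k→l; n (Runner) has n→l.
A2 = A1; e.g. f (Runner) has no edge into A1. Fixed point.
n ∈ A1, so Runner can force the target.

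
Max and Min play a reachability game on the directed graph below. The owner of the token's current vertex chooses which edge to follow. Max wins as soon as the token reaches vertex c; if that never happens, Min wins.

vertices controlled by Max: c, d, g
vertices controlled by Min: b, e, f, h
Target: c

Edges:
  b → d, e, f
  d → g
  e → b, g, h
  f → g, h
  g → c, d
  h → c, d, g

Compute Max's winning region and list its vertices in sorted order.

A0 = {c}
A1: add {g} — g (Max) has g→c.
A2: add {d} — d (Max) has d→g.
A3: add {h} — h (Min): all of {c, d, g} already in.
A4: add {f} — f (Min): all of {g, h} already in.
A5 = A4; e.g. b (Min) can still go to e. Fixed point.
Max's winning region = {c, d, f, g, h}.

c, d, f, g, h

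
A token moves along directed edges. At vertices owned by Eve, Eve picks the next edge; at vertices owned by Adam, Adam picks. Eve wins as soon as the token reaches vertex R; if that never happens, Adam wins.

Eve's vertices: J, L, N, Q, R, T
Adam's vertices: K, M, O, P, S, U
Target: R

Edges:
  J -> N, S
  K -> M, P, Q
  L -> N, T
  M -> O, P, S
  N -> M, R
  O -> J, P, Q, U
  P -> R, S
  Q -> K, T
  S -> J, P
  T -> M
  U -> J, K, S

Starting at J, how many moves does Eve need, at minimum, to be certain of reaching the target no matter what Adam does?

2

A0 = {R}
A1: add {N} — N (Eve) has N→R.
A2: add {J, L} — J (Eve) has J→N; L (Eve) has L→N.
A3 = A2; e.g. K (Adam) can still go to M. Fixed point.
J enters the attractor at level 2, so Eve can force the target in 2 moves from there.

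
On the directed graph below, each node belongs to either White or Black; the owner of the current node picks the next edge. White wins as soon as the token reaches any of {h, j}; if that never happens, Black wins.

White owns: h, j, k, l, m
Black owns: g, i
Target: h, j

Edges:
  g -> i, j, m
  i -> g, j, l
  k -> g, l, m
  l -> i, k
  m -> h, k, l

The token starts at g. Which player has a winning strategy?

Black

A0 = {h, j}
A1: add {m} — m (White) has m→h.
A2: add {k} — k (White) has k→m.
A3: add {l} — l (White) has l→k.
A4 = A3; e.g. g (Black) can still go to i. Fixed point.
g never enters the attractor, so Black can avoid the target forever.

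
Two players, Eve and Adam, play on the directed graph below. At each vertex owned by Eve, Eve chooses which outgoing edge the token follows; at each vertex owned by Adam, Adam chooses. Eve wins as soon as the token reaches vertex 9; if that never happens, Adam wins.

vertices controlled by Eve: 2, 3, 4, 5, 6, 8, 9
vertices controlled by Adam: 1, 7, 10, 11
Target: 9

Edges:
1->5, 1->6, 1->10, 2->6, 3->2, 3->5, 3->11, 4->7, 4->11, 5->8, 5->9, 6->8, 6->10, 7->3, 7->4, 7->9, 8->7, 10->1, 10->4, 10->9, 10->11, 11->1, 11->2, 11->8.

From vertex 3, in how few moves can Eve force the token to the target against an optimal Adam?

A0 = {9}
A1: add {5} — 5 (Eve) has 5→9.
A2: add {3} — 3 (Eve) has 3→5.
A3 = A2; e.g. 1 (Adam) can still go to 6. Fixed point.
3 enters the attractor at level 2, so Eve can force the target in 2 moves from there.

2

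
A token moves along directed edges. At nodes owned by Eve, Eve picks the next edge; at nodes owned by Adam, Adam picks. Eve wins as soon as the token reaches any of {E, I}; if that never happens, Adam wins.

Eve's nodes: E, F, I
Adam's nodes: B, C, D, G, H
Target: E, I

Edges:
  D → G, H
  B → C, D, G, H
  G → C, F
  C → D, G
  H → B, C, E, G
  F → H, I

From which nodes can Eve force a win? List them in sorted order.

A0 = {E, I}
A1: add {F} — F (Eve) has F→I.
A2 = A1; e.g. B (Adam) can still go to C. Fixed point.
Eve's winning region = {E, F, I}.

E, F, I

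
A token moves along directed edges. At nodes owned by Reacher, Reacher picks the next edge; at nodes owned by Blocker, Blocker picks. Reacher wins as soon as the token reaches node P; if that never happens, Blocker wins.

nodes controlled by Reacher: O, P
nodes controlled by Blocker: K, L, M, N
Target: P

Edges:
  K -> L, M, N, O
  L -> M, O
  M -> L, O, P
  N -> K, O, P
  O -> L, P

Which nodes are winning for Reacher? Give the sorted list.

O, P

A0 = {P}
A1: add {O} — O (Reacher) has O→P.
A2 = A1; e.g. K (Blocker) can still go to L. Fixed point.
Reacher's winning region = {O, P}.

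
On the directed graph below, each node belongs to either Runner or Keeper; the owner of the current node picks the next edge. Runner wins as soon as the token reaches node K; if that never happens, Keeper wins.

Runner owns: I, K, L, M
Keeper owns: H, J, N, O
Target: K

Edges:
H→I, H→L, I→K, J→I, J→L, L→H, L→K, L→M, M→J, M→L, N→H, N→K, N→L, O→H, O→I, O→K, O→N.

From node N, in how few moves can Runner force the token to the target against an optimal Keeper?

A0 = {K}
A1: add {I, L} — I (Runner) has I→K; L (Runner) has L→K.
A2: add {H, J, M} — H (Keeper): all of {I, L} already in; J (Keeper): all of {I, L} already in; M (Runner) has M→L.
A3: add {N} — N (Keeper): all of {H, K, L} already in.
N enters the attractor at level 3, so Runner can force the target in 3 moves from there.

3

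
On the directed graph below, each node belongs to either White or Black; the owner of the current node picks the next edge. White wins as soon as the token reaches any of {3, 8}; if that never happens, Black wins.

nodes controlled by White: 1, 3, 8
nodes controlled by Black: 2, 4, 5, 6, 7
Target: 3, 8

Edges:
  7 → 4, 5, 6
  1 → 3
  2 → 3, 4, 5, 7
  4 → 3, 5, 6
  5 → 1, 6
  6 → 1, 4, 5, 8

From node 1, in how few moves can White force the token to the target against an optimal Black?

1

A0 = {3, 8}
A1: add {1} — 1 (White) has 1→3.
A2 = A1; e.g. 2 (Black) can still go to 4. Fixed point.
1 enters the attractor at level 1, so White can force the target in 1 move from there.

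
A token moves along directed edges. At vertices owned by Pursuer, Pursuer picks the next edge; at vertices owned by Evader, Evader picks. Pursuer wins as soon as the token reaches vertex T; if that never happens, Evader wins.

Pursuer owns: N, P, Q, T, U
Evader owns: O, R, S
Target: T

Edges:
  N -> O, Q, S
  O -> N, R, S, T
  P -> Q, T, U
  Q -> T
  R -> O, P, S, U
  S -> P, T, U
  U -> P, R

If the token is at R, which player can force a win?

A0 = {T}
A1: add {P, Q} — P (Pursuer) has P→T; Q (Pursuer) has Q→T.
A2: add {N, U} — N (Pursuer) has N→Q; U (Pursuer) has U→P.
A3: add {S} — S (Evader): all of {P, T, U} already in.
A4 = A3; e.g. O (Evader) can still go to R. Fixed point.
R never enters the attractor, so Evader can avoid the target forever.

Evader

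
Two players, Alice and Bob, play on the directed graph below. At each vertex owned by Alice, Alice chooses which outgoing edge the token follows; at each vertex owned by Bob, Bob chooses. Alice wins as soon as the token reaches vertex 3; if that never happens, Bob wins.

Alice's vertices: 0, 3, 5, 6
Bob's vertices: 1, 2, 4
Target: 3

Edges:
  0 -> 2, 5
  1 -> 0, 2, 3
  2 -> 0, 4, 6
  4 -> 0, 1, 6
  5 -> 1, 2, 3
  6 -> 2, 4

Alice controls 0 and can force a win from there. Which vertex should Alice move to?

A0 = {3}
A1: add {5} — 5 (Alice) has 5→3.
A2: add {0} — 0 (Alice) has 0→5.
A3 = A2; e.g. 1 (Bob) can still go to 2. Fixed point.
From 0, successor 5 is in the attractor (rank 1); the other successor 2 is not.

5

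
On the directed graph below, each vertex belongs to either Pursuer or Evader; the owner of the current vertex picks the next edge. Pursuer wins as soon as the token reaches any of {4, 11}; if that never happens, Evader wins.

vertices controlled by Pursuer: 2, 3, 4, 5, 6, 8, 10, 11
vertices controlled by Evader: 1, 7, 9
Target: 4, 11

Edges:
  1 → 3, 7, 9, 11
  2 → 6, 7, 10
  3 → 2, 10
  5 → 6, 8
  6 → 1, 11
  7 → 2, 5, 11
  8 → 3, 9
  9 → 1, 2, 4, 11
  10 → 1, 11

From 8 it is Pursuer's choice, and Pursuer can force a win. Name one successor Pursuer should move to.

A0 = {4, 11}
A1: add {6, 10} — 6 (Pursuer) has 6→11; 10 (Pursuer) has 10→11.
A2: add {2, 3, 5} — 2 (Pursuer) has 2→6; 3 (Pursuer) has 3→10; 5 (Pursuer) has 5→6.
A3: add {7, 8} — 7 (Evader): all of {2, 5, 11} already in; 8 (Pursuer) has 8→3.
A4 = A3; e.g. 1 (Evader) can still go to 9. Fixed point.
From 8, successor 3 is in the attractor (rank 2); the other successor 9 is not.

3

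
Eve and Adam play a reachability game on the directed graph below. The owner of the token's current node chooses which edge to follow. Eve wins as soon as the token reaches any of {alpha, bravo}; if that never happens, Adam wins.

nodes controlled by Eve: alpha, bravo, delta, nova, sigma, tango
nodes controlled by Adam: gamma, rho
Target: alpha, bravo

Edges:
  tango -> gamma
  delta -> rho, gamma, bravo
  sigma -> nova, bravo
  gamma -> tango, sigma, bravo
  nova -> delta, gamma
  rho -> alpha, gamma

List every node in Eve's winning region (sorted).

A0 = {alpha, bravo}
A1: add {delta, sigma} — delta (Eve) has delta→bravo; sigma (Eve) has sigma→bravo.
A2: add {nova} — nova (Eve) has nova→delta.
A3 = A2; e.g. rho (Adam) can still go to gamma. Fixed point.
Eve's winning region = {alpha, bravo, delta, nova, sigma}.

alpha, bravo, delta, nova, sigma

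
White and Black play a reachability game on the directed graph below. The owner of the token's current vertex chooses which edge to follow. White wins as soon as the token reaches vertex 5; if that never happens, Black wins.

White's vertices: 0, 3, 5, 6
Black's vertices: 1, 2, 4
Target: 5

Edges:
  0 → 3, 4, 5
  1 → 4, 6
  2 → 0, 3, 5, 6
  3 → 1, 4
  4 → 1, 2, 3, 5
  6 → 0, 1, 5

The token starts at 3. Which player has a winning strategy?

A0 = {5}
A1: add {0, 6} — 0 (White) has 0→5; 6 (White) has 6→5.
A2 = A1; e.g. 1 (Black) can still go to 4. Fixed point.
3 never enters the attractor, so Black can avoid the target forever.

Black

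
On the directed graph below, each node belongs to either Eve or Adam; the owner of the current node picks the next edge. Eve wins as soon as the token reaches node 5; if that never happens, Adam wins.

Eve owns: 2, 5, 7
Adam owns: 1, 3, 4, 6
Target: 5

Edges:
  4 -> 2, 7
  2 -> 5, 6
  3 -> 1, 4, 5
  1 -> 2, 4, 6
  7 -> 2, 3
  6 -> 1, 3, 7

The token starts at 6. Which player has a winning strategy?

A0 = {5}
A1: add {2} — 2 (Eve) has 2→5.
A2: add {7} — 7 (Eve) has 7→2.
A3: add {4} — 4 (Adam): all of {2, 7} already in.
A4 = A3; e.g. 1 (Adam) can still go to 6. Fixed point.
6 never enters the attractor, so Adam can avoid the target forever.

Adam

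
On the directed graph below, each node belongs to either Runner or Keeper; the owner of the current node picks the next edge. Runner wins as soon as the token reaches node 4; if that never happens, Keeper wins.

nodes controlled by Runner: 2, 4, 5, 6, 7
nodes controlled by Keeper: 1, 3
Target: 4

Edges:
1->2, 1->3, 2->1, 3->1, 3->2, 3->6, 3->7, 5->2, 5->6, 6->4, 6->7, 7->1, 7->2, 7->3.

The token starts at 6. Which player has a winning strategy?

Runner

A0 = {4}
A1: add {6} — 6 (Runner) has 6→4.
6 ∈ A1, so Runner can force the target.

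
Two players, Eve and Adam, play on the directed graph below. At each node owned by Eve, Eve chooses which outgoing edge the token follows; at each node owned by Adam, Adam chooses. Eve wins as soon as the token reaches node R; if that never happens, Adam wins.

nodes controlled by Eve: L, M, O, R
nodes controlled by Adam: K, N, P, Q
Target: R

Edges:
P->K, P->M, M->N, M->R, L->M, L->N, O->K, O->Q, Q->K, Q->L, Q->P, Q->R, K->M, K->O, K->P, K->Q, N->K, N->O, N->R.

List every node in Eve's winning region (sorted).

A0 = {R}
A1: add {M} — M (Eve) has M→R.
A2: add {L} — L (Eve) has L→M.
A3 = A2; e.g. K (Adam) can still go to O. Fixed point.
Eve's winning region = {L, M, R}.

L, M, R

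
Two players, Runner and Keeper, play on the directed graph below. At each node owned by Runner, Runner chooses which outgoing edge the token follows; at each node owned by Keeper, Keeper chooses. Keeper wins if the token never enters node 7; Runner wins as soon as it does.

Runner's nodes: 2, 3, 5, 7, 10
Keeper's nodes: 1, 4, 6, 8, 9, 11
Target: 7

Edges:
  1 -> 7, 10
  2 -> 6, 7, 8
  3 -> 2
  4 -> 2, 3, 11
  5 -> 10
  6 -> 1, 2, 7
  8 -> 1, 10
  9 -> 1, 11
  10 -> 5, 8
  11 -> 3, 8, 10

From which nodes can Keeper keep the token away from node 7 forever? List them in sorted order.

1, 4, 5, 6, 8, 9, 10, 11

A0 = {7}
A1: add {2} — 2 (Runner) has 2→7.
A2: add {3} — 3 (Runner) has 3→2.
A3 = A2; e.g. 1 (Keeper) can still go to 10. Fixed point.
Runner's attractor = {2, 3, 7}; Keeper avoids the target exactly from the complement.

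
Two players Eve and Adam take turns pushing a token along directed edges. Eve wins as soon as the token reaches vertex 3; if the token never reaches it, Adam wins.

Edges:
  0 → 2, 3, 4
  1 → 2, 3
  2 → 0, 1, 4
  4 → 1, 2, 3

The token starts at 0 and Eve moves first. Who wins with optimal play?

Eve

Track states (vertex, player-to-move).
A0 = {(3,Eve), (3,Adam)}
A1: add {(0,Eve), (1,Eve), (4,Eve)}.
(0,Eve) ∈ A1 ⇒ Eve forces the target.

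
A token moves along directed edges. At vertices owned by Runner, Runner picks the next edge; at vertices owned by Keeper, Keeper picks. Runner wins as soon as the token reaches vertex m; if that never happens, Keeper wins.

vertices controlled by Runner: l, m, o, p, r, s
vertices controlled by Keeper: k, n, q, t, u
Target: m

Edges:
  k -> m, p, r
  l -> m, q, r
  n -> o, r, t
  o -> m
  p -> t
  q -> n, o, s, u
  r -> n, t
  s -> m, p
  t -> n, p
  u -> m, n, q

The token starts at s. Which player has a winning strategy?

Runner

A0 = {m}
A1: add {l, o, s} — l (Runner) has l→m; o (Runner) has o→m; s (Runner) has s→m.
A2 = A1; e.g. k (Keeper) can still go to p. Fixed point.
s ∈ A1, so Runner can force the target.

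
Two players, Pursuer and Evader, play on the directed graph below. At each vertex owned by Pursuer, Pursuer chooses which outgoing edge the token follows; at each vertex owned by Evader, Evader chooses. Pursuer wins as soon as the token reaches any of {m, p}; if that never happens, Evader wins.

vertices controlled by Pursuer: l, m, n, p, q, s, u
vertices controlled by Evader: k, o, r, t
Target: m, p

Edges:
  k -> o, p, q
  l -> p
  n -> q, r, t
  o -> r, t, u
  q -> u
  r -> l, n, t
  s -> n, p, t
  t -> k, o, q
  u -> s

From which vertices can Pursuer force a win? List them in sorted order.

l, m, n, p, q, s, u

A0 = {m, p}
A1: add {l, s} — l (Pursuer) has l→p; s (Pursuer) has s→p.
A2: add {u} — u (Pursuer) has u→s.
A3: add {q} — q (Pursuer) has q→u.
A4: add {n} — n (Pursuer) has n→q.
A5 = A4; e.g. k (Evader) can still go to o. Fixed point.
Pursuer's winning region = {l, m, n, p, q, s, u}.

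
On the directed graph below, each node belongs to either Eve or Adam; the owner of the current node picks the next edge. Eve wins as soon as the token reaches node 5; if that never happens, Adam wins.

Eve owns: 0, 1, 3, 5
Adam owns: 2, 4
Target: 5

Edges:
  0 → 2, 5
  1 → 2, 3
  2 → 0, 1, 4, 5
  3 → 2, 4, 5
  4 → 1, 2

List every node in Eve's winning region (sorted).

0, 1, 3, 5

A0 = {5}
A1: add {0, 3} — 0 (Eve) has 0→5; 3 (Eve) has 3→5.
A2: add {1} — 1 (Eve) has 1→3.
A3 = A2; e.g. 2 (Adam) can still go to 4. Fixed point.
Eve's winning region = {0, 1, 3, 5}.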